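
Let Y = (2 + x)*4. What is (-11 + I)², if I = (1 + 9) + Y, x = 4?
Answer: 529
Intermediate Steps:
Y = 24 (Y = (2 + 4)*4 = 6*4 = 24)
I = 34 (I = (1 + 9) + 24 = 10 + 24 = 34)
(-11 + I)² = (-11 + 34)² = 23² = 529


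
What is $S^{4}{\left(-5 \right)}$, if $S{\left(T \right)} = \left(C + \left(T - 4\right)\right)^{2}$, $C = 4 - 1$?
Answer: $1679616$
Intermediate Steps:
$C = 3$
$S{\left(T \right)} = \left(-1 + T\right)^{2}$ ($S{\left(T \right)} = \left(3 + \left(T - 4\right)\right)^{2} = \left(3 + \left(-4 + T\right)\right)^{2} = \left(-1 + T\right)^{2}$)
$S^{4}{\left(-5 \right)} = \left(\left(-1 - 5\right)^{2}\right)^{4} = \left(\left(-6\right)^{2}\right)^{4} = 36^{4} = 1679616$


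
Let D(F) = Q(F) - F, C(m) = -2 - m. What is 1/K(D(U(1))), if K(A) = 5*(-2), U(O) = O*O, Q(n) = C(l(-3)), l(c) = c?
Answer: -1/10 ≈ -0.10000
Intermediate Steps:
Q(n) = 1 (Q(n) = -2 - 1*(-3) = -2 + 3 = 1)
U(O) = O**2
D(F) = 1 - F
K(A) = -10
1/K(D(U(1))) = 1/(-10) = -1/10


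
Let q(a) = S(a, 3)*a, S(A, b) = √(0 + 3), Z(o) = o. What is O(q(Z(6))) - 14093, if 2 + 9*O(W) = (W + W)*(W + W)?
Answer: -126407/9 ≈ -14045.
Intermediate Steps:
S(A, b) = √3
q(a) = a*√3 (q(a) = √3*a = a*√3)
O(W) = -2/9 + 4*W²/9 (O(W) = -2/9 + ((W + W)*(W + W))/9 = -2/9 + ((2*W)*(2*W))/9 = -2/9 + (4*W²)/9 = -2/9 + 4*W²/9)
O(q(Z(6))) - 14093 = (-2/9 + 4*(6*√3)²/9) - 14093 = (-2/9 + (4/9)*108) - 14093 = (-2/9 + 48) - 14093 = 430/9 - 14093 = -126407/9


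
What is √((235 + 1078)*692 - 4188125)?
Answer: I*√3279529 ≈ 1810.9*I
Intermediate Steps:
√((235 + 1078)*692 - 4188125) = √(1313*692 - 4188125) = √(908596 - 4188125) = √(-3279529) = I*√3279529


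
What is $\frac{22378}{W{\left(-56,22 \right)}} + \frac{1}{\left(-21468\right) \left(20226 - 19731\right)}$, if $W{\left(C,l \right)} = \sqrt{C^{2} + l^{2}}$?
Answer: $- \frac{1}{10626660} + \frac{11189 \sqrt{905}}{905} \approx 371.94$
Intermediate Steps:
$\frac{22378}{W{\left(-56,22 \right)}} + \frac{1}{\left(-21468\right) \left(20226 - 19731\right)} = \frac{22378}{\sqrt{\left(-56\right)^{2} + 22^{2}}} + \frac{1}{\left(-21468\right) \left(20226 - 19731\right)} = \frac{22378}{\sqrt{3136 + 484}} - \frac{1}{21468 \left(20226 - 19731\right)} = \frac{22378}{\sqrt{3620}} - \frac{1}{21468 \cdot 495} = \frac{22378}{2 \sqrt{905}} - \frac{1}{10626660} = 22378 \frac{\sqrt{905}}{1810} - \frac{1}{10626660} = \frac{11189 \sqrt{905}}{905} - \frac{1}{10626660} = - \frac{1}{10626660} + \frac{11189 \sqrt{905}}{905}$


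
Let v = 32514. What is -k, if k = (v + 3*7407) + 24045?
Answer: -78780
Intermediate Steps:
k = 78780 (k = (32514 + 3*7407) + 24045 = (32514 + 22221) + 24045 = 54735 + 24045 = 78780)
-k = -1*78780 = -78780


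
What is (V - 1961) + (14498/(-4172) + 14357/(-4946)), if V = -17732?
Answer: -50811373491/2579339 ≈ -19699.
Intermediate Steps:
(V - 1961) + (14498/(-4172) + 14357/(-4946)) = (-17732 - 1961) + (14498/(-4172) + 14357/(-4946)) = -19693 + (14498*(-1/4172) + 14357*(-1/4946)) = -19693 + (-7249/2086 - 14357/4946) = -19693 - 16450564/2579339 = -50811373491/2579339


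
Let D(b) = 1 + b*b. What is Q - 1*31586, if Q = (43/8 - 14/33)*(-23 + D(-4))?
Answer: -1391091/44 ≈ -31616.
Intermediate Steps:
D(b) = 1 + b²
Q = -1307/44 (Q = (43/8 - 14/33)*(-23 + (1 + (-4)²)) = (43*(⅛) - 14*1/33)*(-23 + (1 + 16)) = (43/8 - 14/33)*(-23 + 17) = (1307/264)*(-6) = -1307/44 ≈ -29.705)
Q - 1*31586 = -1307/44 - 1*31586 = -1307/44 - 31586 = -1391091/44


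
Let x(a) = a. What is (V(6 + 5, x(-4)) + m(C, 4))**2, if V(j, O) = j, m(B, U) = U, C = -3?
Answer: 225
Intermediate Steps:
(V(6 + 5, x(-4)) + m(C, 4))**2 = ((6 + 5) + 4)**2 = (11 + 4)**2 = 15**2 = 225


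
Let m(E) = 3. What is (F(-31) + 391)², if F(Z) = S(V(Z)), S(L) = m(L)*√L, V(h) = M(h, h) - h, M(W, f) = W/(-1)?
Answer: 153439 + 2346*√62 ≈ 1.7191e+5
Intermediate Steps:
M(W, f) = -W (M(W, f) = W*(-1) = -W)
V(h) = -2*h (V(h) = -h - h = -2*h)
S(L) = 3*√L
F(Z) = 3*√2*√(-Z) (F(Z) = 3*√(-2*Z) = 3*(√2*√(-Z)) = 3*√2*√(-Z))
(F(-31) + 391)² = (3*√2*√(-1*(-31)) + 391)² = (3*√2*√31 + 391)² = (3*√62 + 391)² = (391 + 3*√62)²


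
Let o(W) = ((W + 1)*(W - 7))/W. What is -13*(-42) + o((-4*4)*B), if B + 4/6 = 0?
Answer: 52801/96 ≈ 550.01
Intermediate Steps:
B = -⅔ (B = -⅔ + 0 = -⅔ ≈ -0.66667)
o(W) = (1 + W)*(-7 + W)/W (o(W) = ((1 + W)*(-7 + W))/W = (1 + W)*(-7 + W)/W)
-13*(-42) + o((-4*4)*B) = -13*(-42) + (-6 - 4*4*(-⅔) - 7/(-4*4*(-⅔))) = 546 + (-6 - 16*(-⅔) - 7/((-16*(-⅔)))) = 546 + (-6 + 32/3 - 7/32/3) = 546 + (-6 + 32/3 - 7*3/32) = 546 + (-6 + 32/3 - 21/32) = 546 + 385/96 = 52801/96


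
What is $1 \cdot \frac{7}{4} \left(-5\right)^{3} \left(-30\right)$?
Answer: $\frac{13125}{2} \approx 6562.5$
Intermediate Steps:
$1 \cdot \frac{7}{4} \left(-5\right)^{3} \left(-30\right) = 1 \cdot 7 \cdot \frac{1}{4} \left(-125\right) \left(-30\right) = 1 \cdot \frac{7}{4} \left(-125\right) \left(-30\right) = \frac{7}{4} \left(-125\right) \left(-30\right) = \left(- \frac{875}{4}\right) \left(-30\right) = \frac{13125}{2}$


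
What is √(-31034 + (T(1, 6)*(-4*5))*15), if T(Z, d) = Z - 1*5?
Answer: I*√29834 ≈ 172.73*I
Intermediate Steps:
T(Z, d) = -5 + Z (T(Z, d) = Z - 5 = -5 + Z)
√(-31034 + (T(1, 6)*(-4*5))*15) = √(-31034 + ((-5 + 1)*(-4*5))*15) = √(-31034 - 4*(-20)*15) = √(-31034 + 80*15) = √(-31034 + 1200) = √(-29834) = I*√29834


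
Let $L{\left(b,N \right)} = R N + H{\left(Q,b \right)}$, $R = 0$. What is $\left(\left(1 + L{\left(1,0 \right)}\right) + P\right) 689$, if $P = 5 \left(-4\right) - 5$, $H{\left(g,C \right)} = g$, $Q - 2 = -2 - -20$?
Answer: $-2756$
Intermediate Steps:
$Q = 20$ ($Q = 2 - -18 = 2 + \left(-2 + 20\right) = 2 + 18 = 20$)
$P = -25$ ($P = -20 - 5 = -25$)
$L{\left(b,N \right)} = 20$ ($L{\left(b,N \right)} = 0 N + 20 = 0 + 20 = 20$)
$\left(\left(1 + L{\left(1,0 \right)}\right) + P\right) 689 = \left(\left(1 + 20\right) - 25\right) 689 = \left(21 - 25\right) 689 = \left(-4\right) 689 = -2756$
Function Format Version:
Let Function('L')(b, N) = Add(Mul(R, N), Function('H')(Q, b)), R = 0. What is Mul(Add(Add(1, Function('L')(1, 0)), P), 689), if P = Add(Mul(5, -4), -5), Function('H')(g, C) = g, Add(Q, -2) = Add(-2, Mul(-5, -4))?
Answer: -2756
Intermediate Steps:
Q = 20 (Q = Add(2, Add(-2, Mul(-5, -4))) = Add(2, Add(-2, 20)) = Add(2, 18) = 20)
P = -25 (P = Add(-20, -5) = -25)
Function('L')(b, N) = 20 (Function('L')(b, N) = Add(Mul(0, N), 20) = Add(0, 20) = 20)
Mul(Add(Add(1, Function('L')(1, 0)), P), 689) = Mul(Add(Add(1, 20), -25), 689) = Mul(Add(21, -25), 689) = Mul(-4, 689) = -2756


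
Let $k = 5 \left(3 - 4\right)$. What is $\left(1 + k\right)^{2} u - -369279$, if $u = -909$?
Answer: $354735$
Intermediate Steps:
$k = -5$ ($k = 5 \left(-1\right) = -5$)
$\left(1 + k\right)^{2} u - -369279 = \left(1 - 5\right)^{2} \left(-909\right) - -369279 = \left(-4\right)^{2} \left(-909\right) + 369279 = 16 \left(-909\right) + 369279 = -14544 + 369279 = 354735$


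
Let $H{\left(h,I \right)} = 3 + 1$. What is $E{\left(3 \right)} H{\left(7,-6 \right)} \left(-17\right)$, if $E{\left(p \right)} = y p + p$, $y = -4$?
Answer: $612$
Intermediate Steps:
$H{\left(h,I \right)} = 4$
$E{\left(p \right)} = - 3 p$ ($E{\left(p \right)} = - 4 p + p = - 3 p$)
$E{\left(3 \right)} H{\left(7,-6 \right)} \left(-17\right) = \left(-3\right) 3 \cdot 4 \left(-17\right) = \left(-9\right) 4 \left(-17\right) = \left(-36\right) \left(-17\right) = 612$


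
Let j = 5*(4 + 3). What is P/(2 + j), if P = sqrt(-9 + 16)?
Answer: sqrt(7)/37 ≈ 0.071507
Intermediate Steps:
j = 35 (j = 5*7 = 35)
P = sqrt(7) ≈ 2.6458
P/(2 + j) = sqrt(7)/(2 + 35) = sqrt(7)/37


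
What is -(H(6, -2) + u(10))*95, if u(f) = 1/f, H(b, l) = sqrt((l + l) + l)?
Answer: -19/2 - 95*I*sqrt(6) ≈ -9.5 - 232.7*I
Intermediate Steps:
H(b, l) = sqrt(3)*sqrt(l) (H(b, l) = sqrt(2*l + l) = sqrt(3*l) = sqrt(3)*sqrt(l))
-(H(6, -2) + u(10))*95 = -(sqrt(3)*sqrt(-2) + 1/10)*95 = -(sqrt(3)*(I*sqrt(2)) + 1/10)*95 = -(I*sqrt(6) + 1/10)*95 = -(1/10 + I*sqrt(6))*95 = -(19/2 + 95*I*sqrt(6)) = -19/2 - 95*I*sqrt(6)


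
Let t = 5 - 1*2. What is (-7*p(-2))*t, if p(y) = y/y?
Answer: -21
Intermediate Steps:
p(y) = 1
t = 3 (t = 5 - 2 = 3)
(-7*p(-2))*t = -7*1*3 = -7*3 = -21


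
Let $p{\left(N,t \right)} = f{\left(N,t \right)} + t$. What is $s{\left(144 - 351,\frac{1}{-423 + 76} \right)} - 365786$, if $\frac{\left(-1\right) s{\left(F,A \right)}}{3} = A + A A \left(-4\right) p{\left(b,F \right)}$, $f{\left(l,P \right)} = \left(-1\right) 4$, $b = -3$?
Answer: $- \frac{44043927965}{120409} \approx -3.6579 \cdot 10^{5}$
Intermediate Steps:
$f{\left(l,P \right)} = -4$
$p{\left(N,t \right)} = -4 + t$
$s{\left(F,A \right)} = - 3 A + 12 A^{2} \left(-4 + F\right)$ ($s{\left(F,A \right)} = - 3 \left(A + A A \left(-4\right) \left(-4 + F\right)\right) = - 3 \left(A + A^{2} \left(-4\right) \left(-4 + F\right)\right) = - 3 \left(A + - 4 A^{2} \left(-4 + F\right)\right) = - 3 \left(A - 4 A^{2} \left(-4 + F\right)\right) = - 3 A + 12 A^{2} \left(-4 + F\right)$)
$s{\left(144 - 351,\frac{1}{-423 + 76} \right)} - 365786 = \frac{3 \left(-1 + \frac{4 \left(-4 + \left(144 - 351\right)\right)}{-423 + 76}\right)}{-423 + 76} - 365786 = \frac{3 \left(-1 + \frac{4 \left(-4 - 207\right)}{-347}\right)}{-347} - 365786 = 3 \left(- \frac{1}{347}\right) \left(-1 + 4 \left(- \frac{1}{347}\right) \left(-211\right)\right) - 365786 = 3 \left(- \frac{1}{347}\right) \left(-1 + \frac{844}{347}\right) - 365786 = 3 \left(- \frac{1}{347}\right) \frac{497}{347} - 365786 = - \frac{1491}{120409} - 365786 = - \frac{44043927965}{120409}$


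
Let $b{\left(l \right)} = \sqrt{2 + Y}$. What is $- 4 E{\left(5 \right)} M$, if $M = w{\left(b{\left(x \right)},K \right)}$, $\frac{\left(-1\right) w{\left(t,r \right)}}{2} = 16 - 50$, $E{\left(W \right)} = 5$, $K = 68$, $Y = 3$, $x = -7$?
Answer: $-1360$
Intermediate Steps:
$b{\left(l \right)} = \sqrt{5}$ ($b{\left(l \right)} = \sqrt{2 + 3} = \sqrt{5}$)
$w{\left(t,r \right)} = 68$ ($w{\left(t,r \right)} = - 2 \left(16 - 50\right) = \left(-2\right) \left(-34\right) = 68$)
$M = 68$
$- 4 E{\left(5 \right)} M = \left(-4\right) 5 \cdot 68 = \left(-20\right) 68 = -1360$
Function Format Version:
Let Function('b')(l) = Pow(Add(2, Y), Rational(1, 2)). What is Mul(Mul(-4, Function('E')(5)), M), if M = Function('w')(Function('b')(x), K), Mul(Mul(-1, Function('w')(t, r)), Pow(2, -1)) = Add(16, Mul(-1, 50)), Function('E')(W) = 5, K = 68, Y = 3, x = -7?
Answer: -1360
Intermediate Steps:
Function('b')(l) = Pow(5, Rational(1, 2)) (Function('b')(l) = Pow(Add(2, 3), Rational(1, 2)) = Pow(5, Rational(1, 2)))
Function('w')(t, r) = 68 (Function('w')(t, r) = Mul(-2, Add(16, Mul(-1, 50))) = Mul(-2, Add(16, -50)) = Mul(-2, -34) = 68)
M = 68
Mul(Mul(-4, Function('E')(5)), M) = Mul(Mul(-4, 5), 68) = Mul(-20, 68) = -1360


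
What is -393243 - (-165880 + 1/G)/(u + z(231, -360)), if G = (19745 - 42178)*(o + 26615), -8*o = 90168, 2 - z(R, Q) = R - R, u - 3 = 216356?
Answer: -29286338658005139535/74474042146672 ≈ -3.9324e+5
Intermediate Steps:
u = 216359 (u = 3 + 216356 = 216359)
z(R, Q) = 2 (z(R, Q) = 2 - (R - R) = 2 - 1*0 = 2 + 0 = 2)
o = -11271 (o = -⅛*90168 = -11271)
G = -344211952 (G = (19745 - 42178)*(-11271 + 26615) = -22433*15344 = -344211952)
-393243 - (-165880 + 1/G)/(u + z(231, -360)) = -393243 - (-165880 + 1/(-344211952))/(216359 + 2) = -393243 - (-165880 - 1/344211952)/216361 = -393243 - (-57097878597761)/(344211952*216361) = -393243 - 1*(-57097878597761/74474042146672) = -393243 + 57097878597761/74474042146672 = -29286338658005139535/74474042146672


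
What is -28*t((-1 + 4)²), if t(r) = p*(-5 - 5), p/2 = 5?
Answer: 2800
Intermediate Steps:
p = 10 (p = 2*5 = 10)
t(r) = -100 (t(r) = 10*(-5 - 5) = 10*(-10) = -100)
-28*t((-1 + 4)²) = -28*(-100) = 2800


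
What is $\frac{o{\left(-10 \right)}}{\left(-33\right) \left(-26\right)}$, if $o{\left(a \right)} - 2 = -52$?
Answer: $- \frac{25}{429} \approx -0.058275$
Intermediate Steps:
$o{\left(a \right)} = -50$ ($o{\left(a \right)} = 2 - 52 = -50$)
$\frac{o{\left(-10 \right)}}{\left(-33\right) \left(-26\right)} = - \frac{50}{\left(-33\right) \left(-26\right)} = - \frac{50}{858} = \left(-50\right) \frac{1}{858} = - \frac{25}{429}$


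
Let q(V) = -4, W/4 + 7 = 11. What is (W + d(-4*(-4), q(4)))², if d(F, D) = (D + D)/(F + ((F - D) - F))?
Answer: 6084/25 ≈ 243.36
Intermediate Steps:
W = 16 (W = -28 + 4*11 = -28 + 44 = 16)
d(F, D) = 2*D/(F - D) (d(F, D) = (2*D)/(F - D) = 2*D/(F - D))
(W + d(-4*(-4), q(4)))² = (16 - 2*(-4)/(-4 - (-4)*(-4)))² = (16 - 2*(-4)/(-4 - 1*16))² = (16 - 2*(-4)/(-4 - 16))² = (16 - 2*(-4)/(-20))² = (16 - 2*(-4)*(-1/20))² = (16 - ⅖)² = (78/5)² = 6084/25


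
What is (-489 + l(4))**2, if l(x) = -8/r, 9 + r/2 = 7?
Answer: 237169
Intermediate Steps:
r = -4 (r = -18 + 2*7 = -18 + 14 = -4)
l(x) = 2 (l(x) = -8/(-4) = -8*(-1/4) = 2)
(-489 + l(4))**2 = (-489 + 2)**2 = (-487)**2 = 237169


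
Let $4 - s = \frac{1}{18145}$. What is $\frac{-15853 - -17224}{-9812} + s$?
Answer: $\frac{687268353}{178038740} \approx 3.8602$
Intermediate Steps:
$s = \frac{72579}{18145}$ ($s = 4 - \frac{1}{18145} = \frac{72579}{18145} \approx 3.9999$)
$\frac{-15853 - -17224}{-9812} + s = \frac{-15853 - -17224}{-9812} + \frac{72579}{18145} = \left(-15853 + 17224\right) \left(- \frac{1}{9812}\right) + \frac{72579}{18145} = 1371 \left(- \frac{1}{9812}\right) + \frac{72579}{18145} = - \frac{1371}{9812} + \frac{72579}{18145} = \frac{687268353}{178038740}$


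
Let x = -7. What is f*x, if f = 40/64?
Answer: -35/8 ≈ -4.3750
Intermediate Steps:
f = 5/8 (f = 40*(1/64) = 5/8 ≈ 0.62500)
f*x = (5/8)*(-7) = -35/8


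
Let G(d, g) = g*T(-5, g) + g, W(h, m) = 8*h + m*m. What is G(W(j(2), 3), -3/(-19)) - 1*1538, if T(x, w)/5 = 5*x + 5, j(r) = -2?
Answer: -29519/19 ≈ -1553.6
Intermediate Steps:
T(x, w) = 25 + 25*x (T(x, w) = 5*(5*x + 5) = 5*(5 + 5*x) = 25 + 25*x)
W(h, m) = m**2 + 8*h (W(h, m) = 8*h + m**2 = m**2 + 8*h)
G(d, g) = -99*g (G(d, g) = g*(25 + 25*(-5)) + g = g*(25 - 125) + g = g*(-100) + g = -100*g + g = -99*g)
G(W(j(2), 3), -3/(-19)) - 1*1538 = -(-297)/(-19) - 1*1538 = -(-297)*(-1)/19 - 1538 = -99*3/19 - 1538 = -297/19 - 1538 = -29519/19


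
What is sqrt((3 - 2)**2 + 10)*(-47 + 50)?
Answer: 3*sqrt(11) ≈ 9.9499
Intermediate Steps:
sqrt((3 - 2)**2 + 10)*(-47 + 50) = sqrt(1**2 + 10)*3 = sqrt(1 + 10)*3 = sqrt(11)*3 = 3*sqrt(11)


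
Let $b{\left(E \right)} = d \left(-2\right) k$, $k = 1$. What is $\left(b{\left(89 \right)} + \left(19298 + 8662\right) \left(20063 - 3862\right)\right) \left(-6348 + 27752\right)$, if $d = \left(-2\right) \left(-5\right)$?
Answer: $9695582635760$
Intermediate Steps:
$d = 10$
$b{\left(E \right)} = -20$ ($b{\left(E \right)} = 10 \left(-2\right) 1 = \left(-20\right) 1 = -20$)
$\left(b{\left(89 \right)} + \left(19298 + 8662\right) \left(20063 - 3862\right)\right) \left(-6348 + 27752\right) = \left(-20 + \left(19298 + 8662\right) \left(20063 - 3862\right)\right) \left(-6348 + 27752\right) = \left(-20 + 27960 \cdot 16201\right) 21404 = \left(-20 + 452979960\right) 21404 = 452979940 \cdot 21404 = 9695582635760$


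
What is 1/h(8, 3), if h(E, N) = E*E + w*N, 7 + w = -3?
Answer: 1/34 ≈ 0.029412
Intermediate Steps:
w = -10 (w = -7 - 3 = -10)
h(E, N) = E**2 - 10*N (h(E, N) = E*E - 10*N = E**2 - 10*N)
1/h(8, 3) = 1/(8**2 - 10*3) = 1/(64 - 30) = 1/34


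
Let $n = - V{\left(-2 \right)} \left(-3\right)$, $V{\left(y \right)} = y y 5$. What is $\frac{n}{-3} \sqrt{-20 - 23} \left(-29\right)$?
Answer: $580 i \sqrt{43} \approx 3803.3 i$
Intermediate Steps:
$V{\left(y \right)} = 5 y^{2}$ ($V{\left(y \right)} = y^{2} \cdot 5 = 5 y^{2}$)
$n = 60$ ($n = - 5 \left(-2\right)^{2} \left(-3\right) = - 5 \cdot 4 \left(-3\right) = \left(-1\right) 20 \left(-3\right) = \left(-20\right) \left(-3\right) = 60$)
$\frac{n}{-3} \sqrt{-20 - 23} \left(-29\right) = \frac{60}{-3} \sqrt{-20 - 23} \left(-29\right) = 60 \left(- \frac{1}{3}\right) \sqrt{-43} \left(-29\right) = - 20 i \sqrt{43} \left(-29\right) = 580 i \sqrt{43}$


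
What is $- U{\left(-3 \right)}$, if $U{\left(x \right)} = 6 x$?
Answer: $18$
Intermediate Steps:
$- U{\left(-3 \right)} = - 6 \left(-3\right) = \left(-1\right) \left(-18\right) = 18$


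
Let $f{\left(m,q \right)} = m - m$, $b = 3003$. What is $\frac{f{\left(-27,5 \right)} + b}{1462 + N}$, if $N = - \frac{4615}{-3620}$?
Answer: $\frac{724724}{353137} \approx 2.0522$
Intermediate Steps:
$f{\left(m,q \right)} = 0$
$N = \frac{923}{724}$ ($N = \left(-4615\right) \left(- \frac{1}{3620}\right) = \frac{923}{724} \approx 1.2749$)
$\frac{f{\left(-27,5 \right)} + b}{1462 + N} = \frac{0 + 3003}{1462 + \frac{923}{724}} = \frac{3003}{\frac{1059411}{724}} = 3003 \cdot \frac{724}{1059411} = \frac{724724}{353137}$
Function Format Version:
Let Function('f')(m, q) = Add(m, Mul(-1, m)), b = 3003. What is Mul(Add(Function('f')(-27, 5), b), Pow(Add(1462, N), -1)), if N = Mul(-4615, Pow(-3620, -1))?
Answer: Rational(724724, 353137) ≈ 2.0522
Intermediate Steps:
Function('f')(m, q) = 0
N = Rational(923, 724) (N = Mul(-4615, Rational(-1, 3620)) = Rational(923, 724) ≈ 1.2749)
Mul(Add(Function('f')(-27, 5), b), Pow(Add(1462, N), -1)) = Mul(Add(0, 3003), Pow(Add(1462, Rational(923, 724)), -1)) = Mul(3003, Pow(Rational(1059411, 724), -1)) = Mul(3003, Rational(724, 1059411)) = Rational(724724, 353137)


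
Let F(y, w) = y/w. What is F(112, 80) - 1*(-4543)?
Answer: 22722/5 ≈ 4544.4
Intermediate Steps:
F(112, 80) - 1*(-4543) = 112/80 - 1*(-4543) = 112*(1/80) + 4543 = 7/5 + 4543 = 22722/5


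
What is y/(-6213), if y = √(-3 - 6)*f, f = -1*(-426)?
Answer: -426*I/2071 ≈ -0.2057*I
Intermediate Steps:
f = 426
y = 1278*I (y = √(-3 - 6)*426 = √(-9)*426 = (3*I)*426 = 1278*I ≈ 1278.0*I)
y/(-6213) = (1278*I)/(-6213) = (1278*I)*(-1/6213) = -426*I/2071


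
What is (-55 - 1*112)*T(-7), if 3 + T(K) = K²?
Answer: -7682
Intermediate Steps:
T(K) = -3 + K²
(-55 - 1*112)*T(-7) = (-55 - 1*112)*(-3 + (-7)²) = (-55 - 112)*(-3 + 49) = -167*46 = -7682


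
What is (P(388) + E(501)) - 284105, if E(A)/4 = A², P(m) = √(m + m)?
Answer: 719899 + 2*√194 ≈ 7.1993e+5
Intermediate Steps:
P(m) = √2*√m (P(m) = √(2*m) = √2*√m)
E(A) = 4*A²
(P(388) + E(501)) - 284105 = (√2*√388 + 4*501²) - 284105 = (√2*(2*√97) + 4*251001) - 284105 = (2*√194 + 1004004) - 284105 = (1004004 + 2*√194) - 284105 = 719899 + 2*√194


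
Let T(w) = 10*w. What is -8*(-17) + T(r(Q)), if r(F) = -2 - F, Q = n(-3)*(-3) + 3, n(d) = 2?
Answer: 146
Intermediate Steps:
Q = -3 (Q = 2*(-3) + 3 = -6 + 3 = -3)
-8*(-17) + T(r(Q)) = -8*(-17) + 10*(-2 - 1*(-3)) = 136 + 10*(-2 + 3) = 136 + 10*1 = 136 + 10 = 146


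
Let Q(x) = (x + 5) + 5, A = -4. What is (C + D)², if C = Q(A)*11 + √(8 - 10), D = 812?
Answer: (878 + I*√2)² ≈ 7.7088e+5 + 2483.0*I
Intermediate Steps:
Q(x) = 10 + x (Q(x) = (5 + x) + 5 = 10 + x)
C = 66 + I*√2 (C = (10 - 4)*11 + √(8 - 10) = 6*11 + √(-2) = 66 + I*√2 ≈ 66.0 + 1.4142*I)
(C + D)² = ((66 + I*√2) + 812)² = (878 + I*√2)²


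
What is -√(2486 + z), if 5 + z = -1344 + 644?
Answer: -√1781 ≈ -42.202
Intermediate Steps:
z = -705 (z = -5 + (-1344 + 644) = -5 - 700 = -705)
-√(2486 + z) = -√(2486 - 705) = -√1781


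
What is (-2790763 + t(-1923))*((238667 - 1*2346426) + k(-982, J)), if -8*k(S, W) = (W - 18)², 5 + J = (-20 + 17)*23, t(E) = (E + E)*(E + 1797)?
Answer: 4863284174439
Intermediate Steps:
t(E) = 2*E*(1797 + E) (t(E) = (2*E)*(1797 + E) = 2*E*(1797 + E))
J = -74 (J = -5 + (-20 + 17)*23 = -5 - 3*23 = -5 - 69 = -74)
k(S, W) = -(-18 + W)²/8 (k(S, W) = -(W - 18)²/8 = -(-18 + W)²/8)
(-2790763 + t(-1923))*((238667 - 1*2346426) + k(-982, J)) = (-2790763 + 2*(-1923)*(1797 - 1923))*((238667 - 1*2346426) - (-18 - 74)²/8) = (-2790763 + 2*(-1923)*(-126))*((238667 - 2346426) - ⅛*(-92)²) = (-2790763 + 484596)*(-2107759 - ⅛*8464) = -2306167*(-2107759 - 1058) = -2306167*(-2108817) = 4863284174439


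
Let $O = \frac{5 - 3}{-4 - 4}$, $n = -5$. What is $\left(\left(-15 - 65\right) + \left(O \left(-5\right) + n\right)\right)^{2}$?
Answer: $\frac{112225}{16} \approx 7014.1$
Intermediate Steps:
$O = - \frac{1}{4}$ ($O = \frac{2}{-8} = 2 \left(- \frac{1}{8}\right) = - \frac{1}{4} \approx -0.25$)
$\left(\left(-15 - 65\right) + \left(O \left(-5\right) + n\right)\right)^{2} = \left(\left(-15 - 65\right) - \frac{15}{4}\right)^{2} = \left(-80 + \left(\frac{5}{4} - 5\right)\right)^{2} = \left(-80 - \frac{15}{4}\right)^{2} = \left(- \frac{335}{4}\right)^{2} = \frac{112225}{16}$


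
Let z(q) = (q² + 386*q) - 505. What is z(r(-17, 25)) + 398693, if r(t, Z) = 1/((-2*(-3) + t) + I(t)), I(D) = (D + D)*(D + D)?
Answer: 522034864671/1311025 ≈ 3.9819e+5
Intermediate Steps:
I(D) = 4*D² (I(D) = (2*D)*(2*D) = 4*D²)
r(t, Z) = 1/(6 + t + 4*t²) (r(t, Z) = 1/((-2*(-3) + t) + 4*t²) = 1/((6 + t) + 4*t²) = 1/(6 + t + 4*t²))
z(q) = -505 + q² + 386*q
z(r(-17, 25)) + 398693 = (-505 + (1/(6 - 17 + 4*(-17)²))² + 386/(6 - 17 + 4*(-17)²)) + 398693 = (-505 + (1/(6 - 17 + 4*289))² + 386/(6 - 17 + 4*289)) + 398693 = (-505 + (1/(6 - 17 + 1156))² + 386/(6 - 17 + 1156)) + 398693 = (-505 + (1/1145)² + 386/1145) + 398693 = (-505 + (1/1145)² + 386*(1/1145)) + 398693 = (-505 + 1/1311025 + 386/1145) + 398693 = -661625654/1311025 + 398693 = 522034864671/1311025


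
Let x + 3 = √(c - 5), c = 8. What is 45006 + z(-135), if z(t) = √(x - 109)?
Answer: 45006 + √(-112 + √3) ≈ 45006.0 + 10.501*I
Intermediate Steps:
x = -3 + √3 (x = -3 + √(8 - 5) = -3 + √3 ≈ -1.2680)
z(t) = √(-112 + √3) (z(t) = √((-3 + √3) - 109) = √(-112 + √3))
45006 + z(-135) = 45006 + √(-112 + √3)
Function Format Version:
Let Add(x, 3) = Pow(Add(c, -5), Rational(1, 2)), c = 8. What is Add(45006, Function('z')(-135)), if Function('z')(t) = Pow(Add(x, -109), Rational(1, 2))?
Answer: Add(45006, Pow(Add(-112, Pow(3, Rational(1, 2))), Rational(1, 2))) ≈ Add(45006., Mul(10.501, I))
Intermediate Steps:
x = Add(-3, Pow(3, Rational(1, 2))) (x = Add(-3, Pow(Add(8, -5), Rational(1, 2))) = Add(-3, Pow(3, Rational(1, 2))) ≈ -1.2680)
Function('z')(t) = Pow(Add(-112, Pow(3, Rational(1, 2))), Rational(1, 2)) (Function('z')(t) = Pow(Add(Add(-3, Pow(3, Rational(1, 2))), -109), Rational(1, 2)) = Pow(Add(-112, Pow(3, Rational(1, 2))), Rational(1, 2)))
Add(45006, Function('z')(-135)) = Add(45006, Pow(Add(-112, Pow(3, Rational(1, 2))), Rational(1, 2)))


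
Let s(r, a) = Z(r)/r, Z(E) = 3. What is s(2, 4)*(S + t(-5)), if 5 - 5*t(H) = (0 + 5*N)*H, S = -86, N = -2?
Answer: -285/2 ≈ -142.50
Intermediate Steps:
s(r, a) = 3/r
t(H) = 1 + 2*H (t(H) = 1 - (0 + 5*(-2))*H/5 = 1 - (0 - 10)*H/5 = 1 - (-2)*H = 1 + 2*H)
s(2, 4)*(S + t(-5)) = (3/2)*(-86 + (1 + 2*(-5))) = (3*(1/2))*(-86 + (1 - 10)) = 3*(-86 - 9)/2 = (3/2)*(-95) = -285/2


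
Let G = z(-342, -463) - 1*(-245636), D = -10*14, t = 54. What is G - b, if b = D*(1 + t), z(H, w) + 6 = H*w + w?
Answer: 411213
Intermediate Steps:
D = -140
z(H, w) = -6 + w + H*w (z(H, w) = -6 + (H*w + w) = -6 + (w + H*w) = -6 + w + H*w)
b = -7700 (b = -140*(1 + 54) = -140*55 = -7700)
G = 403513 (G = (-6 - 463 - 342*(-463)) - 1*(-245636) = (-6 - 463 + 158346) + 245636 = 157877 + 245636 = 403513)
G - b = 403513 - 1*(-7700) = 403513 + 7700 = 411213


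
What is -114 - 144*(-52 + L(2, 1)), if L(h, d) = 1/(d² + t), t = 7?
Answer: 7356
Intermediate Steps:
L(h, d) = 1/(7 + d²) (L(h, d) = 1/(d² + 7) = 1/(7 + d²))
-114 - 144*(-52 + L(2, 1)) = -114 - 144*(-52 + 1/(7 + 1²)) = -114 - 144*(-52 + 1/(7 + 1)) = -114 - 144*(-52 + 1/8) = -114 - 144*(-52 + ⅛) = -114 - 144*(-415/8) = -114 + 7470 = 7356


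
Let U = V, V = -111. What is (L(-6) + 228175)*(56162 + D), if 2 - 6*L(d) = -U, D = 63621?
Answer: 163975859803/6 ≈ 2.7329e+10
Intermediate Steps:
U = -111
L(d) = -109/6 (L(d) = ⅓ - (-1)*(-111)/6 = ⅓ - ⅙*111 = ⅓ - 37/2 = -109/6)
(L(-6) + 228175)*(56162 + D) = (-109/6 + 228175)*(56162 + 63621) = (1368941/6)*119783 = 163975859803/6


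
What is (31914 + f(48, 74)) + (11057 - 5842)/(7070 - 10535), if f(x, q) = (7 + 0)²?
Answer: 3164188/99 ≈ 31962.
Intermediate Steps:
f(x, q) = 49 (f(x, q) = 7² = 49)
(31914 + f(48, 74)) + (11057 - 5842)/(7070 - 10535) = (31914 + 49) + (11057 - 5842)/(7070 - 10535) = 31963 + 5215/(-3465) = 31963 + 5215*(-1/3465) = 31963 - 149/99 = 3164188/99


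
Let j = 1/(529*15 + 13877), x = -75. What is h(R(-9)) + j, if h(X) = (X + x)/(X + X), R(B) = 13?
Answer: -676159/283556 ≈ -2.3846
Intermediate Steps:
h(X) = (-75 + X)/(2*X) (h(X) = (X - 75)/(X + X) = (-75 + X)/((2*X)) = (-75 + X)*(1/(2*X)) = (-75 + X)/(2*X))
j = 1/21812 (j = 1/(7935 + 13877) = 1/21812 ≈ 4.5846e-5)
h(R(-9)) + j = (½)*(-75 + 13)/13 + 1/21812 = (½)*(1/13)*(-62) + 1/21812 = -31/13 + 1/21812 = -676159/283556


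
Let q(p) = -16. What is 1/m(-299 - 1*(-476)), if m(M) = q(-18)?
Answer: -1/16 ≈ -0.062500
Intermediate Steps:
m(M) = -16
1/m(-299 - 1*(-476)) = 1/(-16) = -1/16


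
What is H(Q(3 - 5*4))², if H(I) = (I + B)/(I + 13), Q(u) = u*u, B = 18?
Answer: 94249/91204 ≈ 1.0334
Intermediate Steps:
Q(u) = u²
H(I) = (18 + I)/(13 + I) (H(I) = (I + 18)/(I + 13) = (18 + I)/(13 + I))
H(Q(3 - 5*4))² = ((18 + (3 - 5*4)²)/(13 + (3 - 5*4)²))² = ((18 + (3 - 20)²)/(13 + (3 - 20)²))² = ((18 + (-17)²)/(13 + (-17)²))² = ((18 + 289)/(13 + 289))² = (307/302)² = 94249/91204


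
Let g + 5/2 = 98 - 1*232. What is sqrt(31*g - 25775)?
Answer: I*sqrt(120026)/2 ≈ 173.22*I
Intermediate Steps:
g = -273/2 (g = -5/2 + (98 - 1*232) = -5/2 + (98 - 232) = -5/2 - 134 = -273/2 ≈ -136.50)
sqrt(31*g - 25775) = sqrt(31*(-273/2) - 25775) = sqrt(-8463/2 - 25775) = sqrt(-60013/2) = I*sqrt(120026)/2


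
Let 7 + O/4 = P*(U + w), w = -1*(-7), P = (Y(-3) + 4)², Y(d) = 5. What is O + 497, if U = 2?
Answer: 3385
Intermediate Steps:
P = 81 (P = (5 + 4)² = 9² = 81)
w = 7
O = 2888 (O = -28 + 4*(81*(2 + 7)) = -28 + 4*(81*9) = -28 + 4*729 = -28 + 2916 = 2888)
O + 497 = 2888 + 497 = 3385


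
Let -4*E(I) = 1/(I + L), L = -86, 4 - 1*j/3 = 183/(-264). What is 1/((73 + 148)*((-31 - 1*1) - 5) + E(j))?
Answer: -6329/51752211 ≈ -0.00012229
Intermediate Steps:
j = 1239/88 (j = 12 - 549/(-264) = 12 - 549*(-1)/264 = 12 - 3*(-61/88) = 12 + 183/88 = 1239/88 ≈ 14.080)
E(I) = -1/(4*(-86 + I)) (E(I) = -1/(4*(I - 86)) = -1/(4*(-86 + I)))
1/((73 + 148)*((-31 - 1*1) - 5) + E(j)) = 1/((73 + 148)*((-31 - 1*1) - 5) - 1/(-344 + 4*(1239/88))) = 1/(221*((-31 - 1) - 5) - 1/(-344 + 1239/22)) = 1/(221*(-32 - 5) - 1/(-6329/22)) = 1/(221*(-37) - 1*(-22/6329)) = 1/(-8177 + 22/6329) = 1/(-51752211/6329) = -6329/51752211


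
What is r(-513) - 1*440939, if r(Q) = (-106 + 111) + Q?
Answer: -441447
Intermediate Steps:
r(Q) = 5 + Q
r(-513) - 1*440939 = (5 - 513) - 1*440939 = -508 - 440939 = -441447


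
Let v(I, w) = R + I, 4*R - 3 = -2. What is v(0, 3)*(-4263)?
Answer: -4263/4 ≈ -1065.8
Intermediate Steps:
R = ¼ (R = ¾ + (¼)*(-2) = ¾ - ½ = ¼ ≈ 0.25000)
v(I, w) = ¼ + I
v(0, 3)*(-4263) = (¼ + 0)*(-4263) = (¼)*(-4263) = -4263/4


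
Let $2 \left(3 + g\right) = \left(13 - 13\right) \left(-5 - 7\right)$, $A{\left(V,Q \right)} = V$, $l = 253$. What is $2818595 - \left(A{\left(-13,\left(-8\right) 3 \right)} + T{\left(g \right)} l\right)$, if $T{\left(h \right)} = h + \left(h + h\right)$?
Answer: $2820885$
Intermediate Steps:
$g = -3$ ($g = -3 + \frac{\left(13 - 13\right) \left(-5 - 7\right)}{2} = -3 + \frac{0 \left(-12\right)}{2} = -3 + \frac{1}{2} \cdot 0 = -3 + 0 = -3$)
$T{\left(h \right)} = 3 h$ ($T{\left(h \right)} = h + 2 h = 3 h$)
$2818595 - \left(A{\left(-13,\left(-8\right) 3 \right)} + T{\left(g \right)} l\right) = 2818595 - \left(-13 + 3 \left(-3\right) 253\right) = 2818595 - \left(-13 - 2277\right) = 2818595 - -2290 = 2818595 + 2290 = 2820885$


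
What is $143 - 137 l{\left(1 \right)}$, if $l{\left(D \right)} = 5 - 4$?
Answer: $6$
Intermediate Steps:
$l{\left(D \right)} = 1$ ($l{\left(D \right)} = 5 - 4 = 1$)
$143 - 137 l{\left(1 \right)} = 143 - 137 = 6$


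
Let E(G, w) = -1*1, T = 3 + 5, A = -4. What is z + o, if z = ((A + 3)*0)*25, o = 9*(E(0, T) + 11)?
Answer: 90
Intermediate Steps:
T = 8
E(G, w) = -1
o = 90 (o = 9*(-1 + 11) = 9*10 = 90)
z = 0 (z = ((-4 + 3)*0)*25 = -1*0*25 = 0*25 = 0)
z + o = 0 + 90 = 90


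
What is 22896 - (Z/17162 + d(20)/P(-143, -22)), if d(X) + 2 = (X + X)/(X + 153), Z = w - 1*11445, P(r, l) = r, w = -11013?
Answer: 4860760748109/212285359 ≈ 22897.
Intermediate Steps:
Z = -22458 (Z = -11013 - 1*11445 = -11013 - 11445 = -22458)
d(X) = -2 + 2*X/(153 + X) (d(X) = -2 + (X + X)/(X + 153) = -2 + (2*X)/(153 + X) = -2 + 2*X/(153 + X))
22896 - (Z/17162 + d(20)/P(-143, -22)) = 22896 - (-22458/17162 - 306/(153 + 20)/(-143)) = 22896 - (-22458*1/17162 - 306/173*(-1/143)) = 22896 - (-11229/8581 - 306*1/173*(-1/143)) = 22896 - (-11229/8581 - 306/173*(-1/143)) = 22896 - (-11229/8581 + 306/24739) = 22896 - 1*(-275168445/212285359) = 22896 + 275168445/212285359 = 4860760748109/212285359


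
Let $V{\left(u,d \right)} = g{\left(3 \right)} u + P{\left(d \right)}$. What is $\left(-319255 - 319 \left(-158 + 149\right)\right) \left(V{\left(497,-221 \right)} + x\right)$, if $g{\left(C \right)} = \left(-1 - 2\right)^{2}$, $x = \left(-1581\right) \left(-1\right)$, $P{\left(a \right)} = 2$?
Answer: $-1916021504$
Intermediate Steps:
$x = 1581$
$g{\left(C \right)} = 9$ ($g{\left(C \right)} = \left(-3\right)^{2} = 9$)
$V{\left(u,d \right)} = 2 + 9 u$ ($V{\left(u,d \right)} = 9 u + 2 = 2 + 9 u$)
$\left(-319255 - 319 \left(-158 + 149\right)\right) \left(V{\left(497,-221 \right)} + x\right) = \left(-319255 - 319 \left(-158 + 149\right)\right) \left(\left(2 + 9 \cdot 497\right) + 1581\right) = \left(-319255 - -2871\right) \left(\left(2 + 4473\right) + 1581\right) = \left(-319255 + 2871\right) \left(4475 + 1581\right) = \left(-316384\right) 6056 = -1916021504$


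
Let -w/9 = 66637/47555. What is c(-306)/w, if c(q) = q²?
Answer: -494762220/66637 ≈ -7424.7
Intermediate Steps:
w = -599733/47555 ≈ -12.611
c(-306)/w = (-306)²/(-599733/47555) = 93636*(-47555/599733) = -494762220/66637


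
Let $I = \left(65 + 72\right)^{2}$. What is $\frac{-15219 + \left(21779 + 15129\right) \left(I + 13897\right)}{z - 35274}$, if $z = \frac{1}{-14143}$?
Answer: $- \frac{17051105001787}{498880183} \approx -34179.0$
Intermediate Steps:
$z = - \frac{1}{14143} \approx -7.0706 \cdot 10^{-5}$
$I = 18769$ ($I = 137^{2} = 18769$)
$\frac{-15219 + \left(21779 + 15129\right) \left(I + 13897\right)}{z - 35274} = \frac{-15219 + \left(21779 + 15129\right) \left(18769 + 13897\right)}{- \frac{1}{14143} - 35274} = \frac{-15219 + 36908 \cdot 32666}{- \frac{498880183}{14143}} = \left(-15219 + 1205636728\right) \left(- \frac{14143}{498880183}\right) = 1205621509 \left(- \frac{14143}{498880183}\right) = - \frac{17051105001787}{498880183}$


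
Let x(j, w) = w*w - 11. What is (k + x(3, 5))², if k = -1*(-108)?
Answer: 14884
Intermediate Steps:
x(j, w) = -11 + w² (x(j, w) = w² - 11 = -11 + w²)
k = 108
(k + x(3, 5))² = (108 + (-11 + 5²))² = (108 + (-11 + 25))² = (108 + 14)² = 122² = 14884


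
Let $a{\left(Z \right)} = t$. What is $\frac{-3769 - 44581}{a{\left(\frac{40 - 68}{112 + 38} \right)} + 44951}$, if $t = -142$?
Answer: $- \frac{48350}{44809} \approx -1.079$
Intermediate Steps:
$a{\left(Z \right)} = -142$
$\frac{-3769 - 44581}{a{\left(\frac{40 - 68}{112 + 38} \right)} + 44951} = \frac{-3769 - 44581}{-142 + 44951} = - \frac{48350}{44809}$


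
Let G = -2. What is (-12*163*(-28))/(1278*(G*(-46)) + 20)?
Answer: 13692/29399 ≈ 0.46573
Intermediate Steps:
(-12*163*(-28))/(1278*(G*(-46)) + 20) = (-12*163*(-28))/(1278*(-2*(-46)) + 20) = (-1956*(-28))/(1278*92 + 20) = 54768/(117576 + 20) = 54768/117596 = 54768*(1/117596) = 13692/29399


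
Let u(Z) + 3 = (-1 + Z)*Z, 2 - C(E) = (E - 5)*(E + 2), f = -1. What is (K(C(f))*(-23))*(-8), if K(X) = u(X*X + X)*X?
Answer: 7520448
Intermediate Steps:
C(E) = 2 - (-5 + E)*(2 + E) (C(E) = 2 - (E - 5)*(E + 2) = 2 - (-5 + E)*(2 + E))
u(Z) = -3 + Z*(-1 + Z) (u(Z) = -3 + (-1 + Z)*Z = -3 + Z*(-1 + Z))
K(X) = X*(-3 + (X + X²)² - X - X²) (K(X) = (-3 + (X*X + X)² - (X*X + X))*X = (-3 + (X² + X)² - (X² + X))*X = (-3 + (X + X²)² - (X + X²))*X = (-3 + (X + X²)² + (-X - X²))*X = (-3 + (X + X²)² - X - X²)*X = X*(-3 + (X + X²)² - X - X²))
(K(C(f))*(-23))*(-8) = (((12 - 1*(-1)² + 3*(-1))*(-3 + (12 - 1*(-1)² + 3*(-1))⁴ - (12 - 1*(-1)² + 3*(-1)) + 2*(12 - 1*(-1)² + 3*(-1))³))*(-23))*(-8) = (((12 - 1*1 - 3)*(-3 + (12 - 1*1 - 3)⁴ - (12 - 1*1 - 3) + 2*(12 - 1*1 - 3)³))*(-23))*(-8) = (((12 - 1 - 3)*(-3 + (12 - 1 - 3)⁴ - (12 - 1 - 3) + 2*(12 - 1 - 3)³))*(-23))*(-8) = ((8*(-3 + 8⁴ - 1*8 + 2*8³))*(-23))*(-8) = ((8*(-3 + 4096 - 8 + 2*512))*(-23))*(-8) = ((8*(-3 + 4096 - 8 + 1024))*(-23))*(-8) = ((8*5109)*(-23))*(-8) = (40872*(-23))*(-8) = -940056*(-8) = 7520448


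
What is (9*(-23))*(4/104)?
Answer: -207/26 ≈ -7.9615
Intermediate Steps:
(9*(-23))*(4/104) = -828/104 = -207*1/26 = -207/26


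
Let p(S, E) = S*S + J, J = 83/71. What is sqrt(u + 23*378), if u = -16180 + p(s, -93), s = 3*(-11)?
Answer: 6*I*sqrt(895594)/71 ≈ 79.974*I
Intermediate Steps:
J = 83/71 (J = 83*(1/71) = 83/71 ≈ 1.1690)
s = -33
p(S, E) = 83/71 + S**2 (p(S, E) = S*S + 83/71 = S**2 + 83/71 = 83/71 + S**2)
u = -1071378/71 (u = -16180 + (83/71 + (-33)**2) = -16180 + (83/71 + 1089) = -16180 + 77402/71 = -1071378/71 ≈ -15090.)
sqrt(u + 23*378) = sqrt(-1071378/71 + 23*378) = sqrt(-1071378/71 + 8694) = sqrt(-454104/71) = 6*I*sqrt(895594)/71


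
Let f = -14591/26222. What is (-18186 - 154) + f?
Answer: -480926071/26222 ≈ -18341.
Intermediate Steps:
f = -14591/26222 (f = -14591*1/26222 = -14591/26222 ≈ -0.55644)
(-18186 - 154) + f = (-18186 - 154) - 14591/26222 = -18340 - 14591/26222 = -480926071/26222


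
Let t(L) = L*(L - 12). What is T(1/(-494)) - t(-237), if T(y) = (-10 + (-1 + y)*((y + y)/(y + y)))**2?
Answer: -14371757243/244036 ≈ -58892.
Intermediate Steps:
t(L) = L*(-12 + L)
T(y) = (-11 + y)**2 (T(y) = (-10 + (-1 + y)*((2*y)/((2*y))))**2 = (-10 + (-1 + y)*((2*y)*(1/(2*y))))**2 = (-10 + (-1 + y)*1)**2 = (-10 + (-1 + y))**2 = (-11 + y)**2)
T(1/(-494)) - t(-237) = (-11 + 1/(-494))**2 - (-237)*(-12 - 237) = (-11 - 1/494)**2 - (-237)*(-249) = (-5435/494)**2 - 1*59013 = 29539225/244036 - 59013 = -14371757243/244036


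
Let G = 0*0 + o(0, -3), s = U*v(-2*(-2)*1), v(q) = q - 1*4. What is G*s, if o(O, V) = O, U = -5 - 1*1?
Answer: 0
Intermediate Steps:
v(q) = -4 + q (v(q) = q - 4 = -4 + q)
U = -6 (U = -5 - 1 = -6)
s = 0 (s = -6*(-4 - 2*(-2)*1) = -6*(-4 + 4*1) = -6*(-4 + 4) = -6*0 = 0)
G = 0 (G = 0*0 + 0 = 0 + 0 = 0)
G*s = 0*0 = 0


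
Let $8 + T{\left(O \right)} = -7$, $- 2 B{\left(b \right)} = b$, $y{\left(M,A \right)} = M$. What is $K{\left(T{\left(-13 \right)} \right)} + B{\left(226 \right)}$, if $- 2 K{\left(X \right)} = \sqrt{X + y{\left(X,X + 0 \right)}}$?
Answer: $-113 - \frac{i \sqrt{30}}{2} \approx -113.0 - 2.7386 i$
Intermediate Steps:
$B{\left(b \right)} = - \frac{b}{2}$
$T{\left(O \right)} = -15$ ($T{\left(O \right)} = -8 - 7 = -15$)
$K{\left(X \right)} = - \frac{\sqrt{2} \sqrt{X}}{2}$ ($K{\left(X \right)} = - \frac{\sqrt{X + X}}{2} = - \frac{\sqrt{2 X}}{2} = - \frac{\sqrt{2} \sqrt{X}}{2}$)
$K{\left(T{\left(-13 \right)} \right)} + B{\left(226 \right)} = - \frac{\sqrt{2} \sqrt{-15}}{2} - 113 = - \frac{\sqrt{2} i \sqrt{15}}{2} - 113 = - \frac{i \sqrt{30}}{2} - 113 = -113 - \frac{i \sqrt{30}}{2}$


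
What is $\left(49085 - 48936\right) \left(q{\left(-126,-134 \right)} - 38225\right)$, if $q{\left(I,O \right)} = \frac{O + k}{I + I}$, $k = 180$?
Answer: $- \frac{717639577}{126} \approx -5.6956 \cdot 10^{6}$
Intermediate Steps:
$q{\left(I,O \right)} = \frac{180 + O}{2 I}$ ($q{\left(I,O \right)} = \frac{O + 180}{I + I} = \frac{180 + O}{2 I}$)
$\left(49085 - 48936\right) \left(q{\left(-126,-134 \right)} - 38225\right) = \left(49085 - 48936\right) \left(\frac{180 - 134}{2 \left(-126\right)} - 38225\right) = 149 \left(\frac{1}{2} \left(- \frac{1}{126}\right) 46 - 38225\right) = 149 \left(- \frac{23}{126} - 38225\right) = 149 \left(- \frac{4816373}{126}\right) = - \frac{717639577}{126}$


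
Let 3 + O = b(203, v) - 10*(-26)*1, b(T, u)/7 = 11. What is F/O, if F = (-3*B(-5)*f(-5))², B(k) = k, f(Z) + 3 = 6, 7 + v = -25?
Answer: 2025/334 ≈ 6.0629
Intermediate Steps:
v = -32 (v = -7 - 25 = -32)
f(Z) = 3 (f(Z) = -3 + 6 = 3)
b(T, u) = 77 (b(T, u) = 7*11 = 77)
O = 334 (O = -3 + (77 - 10*(-26)*1) = -3 + (77 + 260*1) = -3 + (77 + 260) = -3 + 337 = 334)
F = 2025 (F = (-3*(-5)*3)² = (-(-15)*3)² = (-1*(-45))² = 45² = 2025)
F/O = 2025/334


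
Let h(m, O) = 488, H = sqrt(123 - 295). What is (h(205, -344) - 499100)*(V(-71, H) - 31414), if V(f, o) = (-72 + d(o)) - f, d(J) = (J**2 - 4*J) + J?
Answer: 15749657244 + 2991672*I*sqrt(43) ≈ 1.575e+10 + 1.9618e+7*I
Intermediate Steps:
d(J) = J**2 - 3*J
H = 2*I*sqrt(43) (H = sqrt(-172) = 2*I*sqrt(43) ≈ 13.115*I)
V(f, o) = -72 - f + o*(-3 + o) (V(f, o) = (-72 + o*(-3 + o)) - f = -72 - f + o*(-3 + o))
(h(205, -344) - 499100)*(V(-71, H) - 31414) = (488 - 499100)*((-72 - 1*(-71) + (2*I*sqrt(43))*(-3 + 2*I*sqrt(43))) - 31414) = -498612*((-72 + 71 + 2*I*sqrt(43)*(-3 + 2*I*sqrt(43))) - 31414) = -498612*((-1 + 2*I*sqrt(43)*(-3 + 2*I*sqrt(43))) - 31414) = -498612*(-31415 + 2*I*sqrt(43)*(-3 + 2*I*sqrt(43))) = 15663895980 - 997224*I*sqrt(43)*(-3 + 2*I*sqrt(43))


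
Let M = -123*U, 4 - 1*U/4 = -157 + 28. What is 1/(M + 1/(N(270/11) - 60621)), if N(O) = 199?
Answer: -60422/3953773993 ≈ -1.5282e-5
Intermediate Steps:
U = 532 (U = 16 - 4*(-157 + 28) = 16 - 4*(-129) = 16 + 516 = 532)
M = -65436 (M = -123*532 = -65436)
1/(M + 1/(N(270/11) - 60621)) = 1/(-65436 + 1/(199 - 60621)) = 1/(-65436 + 1/(-60422)) = 1/(-65436 - 1/60422) = 1/(-3953773993/60422) = -60422/3953773993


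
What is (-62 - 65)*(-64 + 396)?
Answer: -42164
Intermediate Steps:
(-62 - 65)*(-64 + 396) = -127*332 = -42164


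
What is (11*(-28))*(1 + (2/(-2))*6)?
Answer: 1540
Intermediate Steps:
(11*(-28))*(1 + (2/(-2))*6) = -308*(1 + (2*(-½))*6) = -308*(1 - 1*6) = -308*(1 - 6) = -308*(-5) = 1540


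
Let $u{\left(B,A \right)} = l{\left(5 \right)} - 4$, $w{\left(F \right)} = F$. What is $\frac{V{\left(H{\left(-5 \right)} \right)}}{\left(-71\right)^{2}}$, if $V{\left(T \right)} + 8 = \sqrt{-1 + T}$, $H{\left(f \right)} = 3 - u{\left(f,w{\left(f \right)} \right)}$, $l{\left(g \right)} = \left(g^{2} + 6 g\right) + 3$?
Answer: $- \frac{8}{5041} + \frac{2 i \sqrt{13}}{5041} \approx -0.001587 + 0.0014305 i$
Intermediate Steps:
$l{\left(g \right)} = 3 + g^{2} + 6 g$
$u{\left(B,A \right)} = 54$ ($u{\left(B,A \right)} = \left(3 + 5^{2} + 6 \cdot 5\right) - 4 = \left(3 + 25 + 30\right) - 4 = 58 - 4 = 54$)
$H{\left(f \right)} = -51$ ($H{\left(f \right)} = 3 - 54 = -51$)
$V{\left(T \right)} = -8 + \sqrt{-1 + T}$
$\frac{V{\left(H{\left(-5 \right)} \right)}}{\left(-71\right)^{2}} = \frac{-8 + \sqrt{-1 - 51}}{\left(-71\right)^{2}} = \frac{-8 + \sqrt{-52}}{5041} = \left(-8 + 2 i \sqrt{13}\right) \frac{1}{5041} = - \frac{8}{5041} + \frac{2 i \sqrt{13}}{5041}$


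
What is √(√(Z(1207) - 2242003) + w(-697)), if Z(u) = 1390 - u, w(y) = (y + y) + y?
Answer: √(-2091 + 2*I*√560455) ≈ 15.505 + 48.285*I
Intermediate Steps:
w(y) = 3*y (w(y) = 2*y + y = 3*y)
√(√(Z(1207) - 2242003) + w(-697)) = √(√((1390 - 1*1207) - 2242003) + 3*(-697)) = √(√((1390 - 1207) - 2242003) - 2091) = √(√(183 - 2242003) - 2091) = √(√(-2241820) - 2091) = √(2*I*√560455 - 2091) = √(-2091 + 2*I*√560455)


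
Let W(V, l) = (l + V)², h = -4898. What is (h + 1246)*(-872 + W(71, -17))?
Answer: -7464688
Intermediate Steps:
W(V, l) = (V + l)²
(h + 1246)*(-872 + W(71, -17)) = (-4898 + 1246)*(-872 + (71 - 17)²) = -3652*(-872 + 54²) = -3652*(-872 + 2916) = -3652*2044 = -7464688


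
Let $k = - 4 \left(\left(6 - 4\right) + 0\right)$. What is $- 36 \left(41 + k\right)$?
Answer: $-1188$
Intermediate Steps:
$k = -8$ ($k = - 4 \left(\left(6 - 4\right) + 0\right) = - 4 \left(2 + 0\right) = \left(-4\right) 2 = -8$)
$- 36 \left(41 + k\right) = - 36 \left(41 - 8\right) = \left(-36\right) 33 = -1188$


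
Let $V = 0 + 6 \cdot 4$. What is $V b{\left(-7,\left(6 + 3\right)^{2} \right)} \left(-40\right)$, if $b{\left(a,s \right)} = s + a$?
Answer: $-71040$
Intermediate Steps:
$b{\left(a,s \right)} = a + s$
$V = 24$ ($V = 0 + 24 = 24$)
$V b{\left(-7,\left(6 + 3\right)^{2} \right)} \left(-40\right) = 24 \left(-7 + \left(6 + 3\right)^{2}\right) \left(-40\right) = 24 \left(-7 + 9^{2}\right) \left(-40\right) = 24 \left(-7 + 81\right) \left(-40\right) = 24 \cdot 74 \left(-40\right) = 1776 \left(-40\right) = -71040$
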